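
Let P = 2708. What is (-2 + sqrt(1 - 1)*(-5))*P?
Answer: -5416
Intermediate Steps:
(-2 + sqrt(1 - 1)*(-5))*P = (-2 + sqrt(1 - 1)*(-5))*2708 = (-2 + sqrt(0)*(-5))*2708 = (-2 + 0*(-5))*2708 = (-2 + 0)*2708 = -2*2708 = -5416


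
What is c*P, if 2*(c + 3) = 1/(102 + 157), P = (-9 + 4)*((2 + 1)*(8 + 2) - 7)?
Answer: 178595/518 ≈ 344.78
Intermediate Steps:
P = -115 (P = -5*(3*10 - 7) = -5*(30 - 7) = -5*23 = -115)
c = -1553/518 (c = -3 + 1/(2*(102 + 157)) = -3 + (1/2)/259 = -3 + (1/2)*(1/259) = -3 + 1/518 = -1553/518 ≈ -2.9981)
c*P = -1553/518*(-115) = 178595/518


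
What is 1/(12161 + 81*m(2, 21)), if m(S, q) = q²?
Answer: 1/47882 ≈ 2.0885e-5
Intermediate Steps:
1/(12161 + 81*m(2, 21)) = 1/(12161 + 81*21²) = 1/(12161 + 81*441) = 1/(12161 + 35721) = 1/47882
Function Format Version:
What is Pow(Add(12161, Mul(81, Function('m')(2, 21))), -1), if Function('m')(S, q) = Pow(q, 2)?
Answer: Rational(1, 47882) ≈ 2.0885e-5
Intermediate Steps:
Pow(Add(12161, Mul(81, Function('m')(2, 21))), -1) = Pow(Add(12161, Mul(81, Pow(21, 2))), -1) = Pow(Add(12161, Mul(81, 441)), -1) = Pow(Add(12161, 35721), -1) = Pow(47882, -1) = Rational(1, 47882)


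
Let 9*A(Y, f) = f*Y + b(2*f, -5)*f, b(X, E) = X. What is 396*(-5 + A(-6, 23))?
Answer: 38500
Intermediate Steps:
A(Y, f) = 2*f**2/9 + Y*f/9 (A(Y, f) = (f*Y + (2*f)*f)/9 = (Y*f + 2*f**2)/9 = (2*f**2 + Y*f)/9 = 2*f**2/9 + Y*f/9)
396*(-5 + A(-6, 23)) = 396*(-5 + (1/9)*23*(-6 + 2*23)) = 396*(-5 + (1/9)*23*(-6 + 46)) = 396*(-5 + (1/9)*23*40) = 396*(-5 + 920/9) = 396*(875/9) = 38500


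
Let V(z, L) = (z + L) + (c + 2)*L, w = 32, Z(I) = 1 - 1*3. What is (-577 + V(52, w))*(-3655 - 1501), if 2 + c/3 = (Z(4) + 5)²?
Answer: -1252908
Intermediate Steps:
Z(I) = -2 (Z(I) = 1 - 3 = -2)
c = 21 (c = -6 + 3*(-2 + 5)² = -6 + 3*3² = -6 + 3*9 = -6 + 27 = 21)
V(z, L) = z + 24*L (V(z, L) = (z + L) + (21 + 2)*L = (L + z) + 23*L = z + 24*L)
(-577 + V(52, w))*(-3655 - 1501) = (-577 + (52 + 24*32))*(-3655 - 1501) = (-577 + (52 + 768))*(-5156) = (-577 + 820)*(-5156) = 243*(-5156) = -1252908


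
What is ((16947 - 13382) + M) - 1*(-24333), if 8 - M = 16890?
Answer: 11016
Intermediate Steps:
M = -16882 (M = 8 - 1*16890 = 8 - 16890 = -16882)
((16947 - 13382) + M) - 1*(-24333) = ((16947 - 13382) - 16882) - 1*(-24333) = (3565 - 16882) + 24333 = -13317 + 24333 = 11016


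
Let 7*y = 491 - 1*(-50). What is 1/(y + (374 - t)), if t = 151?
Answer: 7/2102 ≈ 0.0033302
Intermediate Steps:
y = 541/7 (y = (491 - 1*(-50))/7 = (491 + 50)/7 = (⅐)*541 = 541/7 ≈ 77.286)
1/(y + (374 - t)) = 1/(541/7 + (374 - 1*151)) = 1/(541/7 + (374 - 151)) = 1/(541/7 + 223) = 1/(2102/7) = 7/2102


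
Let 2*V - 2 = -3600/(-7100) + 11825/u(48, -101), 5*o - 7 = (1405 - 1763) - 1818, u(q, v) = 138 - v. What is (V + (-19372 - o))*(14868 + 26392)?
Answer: -13241211076198/16969 ≈ -7.8032e+8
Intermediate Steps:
o = -2169/5 (o = 7/5 + ((1405 - 1763) - 1818)/5 = 7/5 + (-358 - 1818)/5 = 7/5 + (⅕)*(-2176) = 7/5 - 2176/5 = -2169/5 ≈ -433.80)
V = 882117/33938 (V = 1 + (-3600/(-7100) + 11825/(138 - 1*(-101)))/2 = 1 + (-3600*(-1/7100) + 11825/(138 + 101))/2 = 1 + (36/71 + 11825/239)/2 = 1 + (½)*(848179/16969) = 1 + 848179/33938 = 882117/33938 ≈ 25.992)
(V + (-19372 - o))*(14868 + 26392) = (882117/33938 + (-19372 - 1*(-2169/5)))*(14868 + 26392) = (882117/33938 + (-19372 + 2169/5))*41260 = (882117/33938 - 94691/5)*41260 = -3209212573/169690*41260 = -13241211076198/16969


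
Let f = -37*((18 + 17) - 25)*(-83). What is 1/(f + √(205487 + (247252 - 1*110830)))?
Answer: 30710/942762191 - √341909/942762191 ≈ 3.1954e-5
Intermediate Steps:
f = 30710 (f = -37*(35 - 25)*(-83) = -37*10*(-83) = -370*(-83) = 30710)
1/(f + √(205487 + (247252 - 1*110830))) = 1/(30710 + √(205487 + (247252 - 1*110830))) = 1/(30710 + √(205487 + (247252 - 110830))) = 1/(30710 + √(205487 + 136422)) = 1/(30710 + √341909)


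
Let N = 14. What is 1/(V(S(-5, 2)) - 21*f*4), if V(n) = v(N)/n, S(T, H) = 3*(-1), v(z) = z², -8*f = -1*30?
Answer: -3/1141 ≈ -0.0026293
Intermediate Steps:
f = 15/4 (f = -(-1)*30/8 = -⅛*(-30) = 15/4 ≈ 3.7500)
S(T, H) = -3
V(n) = 196/n (V(n) = 14²/n = 196/n)
1/(V(S(-5, 2)) - 21*f*4) = 1/(196/(-3) - 21*15/4*4) = 1/(196*(-⅓) - 315/4*4) = 1/(-196/3 - 315) = 1/(-1141/3) = -3/1141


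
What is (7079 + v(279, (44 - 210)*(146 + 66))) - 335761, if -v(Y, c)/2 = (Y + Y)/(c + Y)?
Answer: -11475273550/34913 ≈ -3.2868e+5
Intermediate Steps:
v(Y, c) = -4*Y/(Y + c) (v(Y, c) = -2*(Y + Y)/(c + Y) = -2*2*Y/(Y + c) = -4*Y/(Y + c))
(7079 + v(279, (44 - 210)*(146 + 66))) - 335761 = (7079 - 4*279/(279 + (44 - 210)*(146 + 66))) - 335761 = (7079 - 4*279/(279 - 166*212)) - 335761 = (7079 - 4*279/(279 - 35192)) - 335761 = (7079 - 4*279/(-34913)) - 335761 = (7079 - 4*279*(-1/34913)) - 335761 = (7079 + 1116/34913) - 335761 = 247150243/34913 - 335761 = -11475273550/34913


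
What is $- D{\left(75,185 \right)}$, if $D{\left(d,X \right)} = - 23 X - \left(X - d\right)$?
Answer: $4365$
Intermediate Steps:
$D{\left(d,X \right)} = d - 24 X$
$- D{\left(75,185 \right)} = - (75 - 4440) = \left(-1\right) \left(-4365\right) = 4365$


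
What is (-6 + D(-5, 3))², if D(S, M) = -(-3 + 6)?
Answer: 81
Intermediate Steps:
D(S, M) = -3 (D(S, M) = -1*3 = -3)
(-6 + D(-5, 3))² = (-6 - 3)² = (-9)² = 81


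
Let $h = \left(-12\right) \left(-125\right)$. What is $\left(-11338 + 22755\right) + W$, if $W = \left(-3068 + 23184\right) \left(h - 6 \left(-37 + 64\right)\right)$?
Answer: $26926625$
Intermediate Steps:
$h = 1500$
$W = 26915208$ ($W = \left(-3068 + 23184\right) \left(1500 - 6 \left(-37 + 64\right)\right) = 20116 \left(1500 - 162\right) = 20116 \cdot 1338 = 26915208$)
$\left(-11338 + 22755\right) + W = \left(-11338 + 22755\right) + 26915208 = 11417 + 26915208 = 26926625$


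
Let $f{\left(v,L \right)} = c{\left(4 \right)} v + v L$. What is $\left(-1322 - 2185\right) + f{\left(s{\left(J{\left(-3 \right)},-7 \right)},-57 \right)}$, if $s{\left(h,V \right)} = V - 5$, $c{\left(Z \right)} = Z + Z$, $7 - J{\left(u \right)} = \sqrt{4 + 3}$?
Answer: $-2919$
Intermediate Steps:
$J{\left(u \right)} = 7 - \sqrt{7}$ ($J{\left(u \right)} = 7 - \sqrt{4 + 3} = 7 - \sqrt{7}$)
$c{\left(Z \right)} = 2 Z$
$s{\left(h,V \right)} = -5 + V$
$f{\left(v,L \right)} = 8 v + L v$ ($f{\left(v,L \right)} = 2 \cdot 4 v + v L = 8 v + L v$)
$\left(-1322 - 2185\right) + f{\left(s{\left(J{\left(-3 \right)},-7 \right)},-57 \right)} = \left(-1322 - 2185\right) + \left(-5 - 7\right) \left(8 - 57\right) = -3507 - -588 = -3507 + 588 = -2919$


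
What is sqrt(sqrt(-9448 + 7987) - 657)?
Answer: sqrt(-657 + I*sqrt(1461)) ≈ 0.7453 + 25.643*I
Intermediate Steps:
sqrt(sqrt(-9448 + 7987) - 657) = sqrt(sqrt(-1461) - 657) = sqrt(I*sqrt(1461) - 657) = sqrt(-657 + I*sqrt(1461))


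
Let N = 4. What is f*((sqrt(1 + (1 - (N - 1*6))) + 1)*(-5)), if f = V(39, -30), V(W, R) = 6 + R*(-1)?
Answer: -540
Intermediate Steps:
V(W, R) = 6 - R
f = 36 (f = 6 - 1*(-30) = 6 + 30 = 36)
f*((sqrt(1 + (1 - (N - 1*6))) + 1)*(-5)) = 36*((sqrt(1 + (1 - (4 - 1*6))) + 1)*(-5)) = 36*((sqrt(1 + (1 - (4 - 6))) + 1)*(-5)) = 36*((sqrt(1 + (1 - 1*(-2))) + 1)*(-5)) = 36*((sqrt(1 + (1 + 2)) + 1)*(-5)) = 36*((sqrt(1 + 3) + 1)*(-5)) = 36*((sqrt(4) + 1)*(-5)) = 36*((2 + 1)*(-5)) = 36*(3*(-5)) = 36*(-15) = -540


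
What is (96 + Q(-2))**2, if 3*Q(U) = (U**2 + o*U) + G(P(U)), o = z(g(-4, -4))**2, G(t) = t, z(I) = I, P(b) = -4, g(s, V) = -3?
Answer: 8100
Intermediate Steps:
o = 9 (o = (-3)**2 = 9)
Q(U) = -4/3 + 3*U + U**2/3 (Q(U) = ((U**2 + 9*U) - 4)/3 = (-4 + U**2 + 9*U)/3 = -4/3 + 3*U + U**2/3)
(96 + Q(-2))**2 = (96 + (-4/3 + 3*(-2) + (1/3)*(-2)**2))**2 = (96 + (-4/3 - 6 + (1/3)*4))**2 = (96 + (-4/3 - 6 + 4/3))**2 = (96 - 6)**2 = 90**2 = 8100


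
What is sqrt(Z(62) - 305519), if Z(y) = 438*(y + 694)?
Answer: sqrt(25609) ≈ 160.03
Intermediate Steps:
Z(y) = 303972 + 438*y (Z(y) = 438*(694 + y) = 303972 + 438*y)
sqrt(Z(62) - 305519) = sqrt((303972 + 438*62) - 305519) = sqrt((303972 + 27156) - 305519) = sqrt(331128 - 305519) = sqrt(25609)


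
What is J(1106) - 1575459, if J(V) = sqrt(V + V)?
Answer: -1575459 + 2*sqrt(553) ≈ -1.5754e+6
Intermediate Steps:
J(V) = sqrt(2)*sqrt(V) (J(V) = sqrt(2*V) = sqrt(2)*sqrt(V))
J(1106) - 1575459 = sqrt(2)*sqrt(1106) - 1575459 = 2*sqrt(553) - 1575459 = -1575459 + 2*sqrt(553)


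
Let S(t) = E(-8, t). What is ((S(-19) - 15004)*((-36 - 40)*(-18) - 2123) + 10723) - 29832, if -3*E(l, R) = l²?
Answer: 33975053/3 ≈ 1.1325e+7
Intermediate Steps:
E(l, R) = -l²/3
S(t) = -64/3 (S(t) = -⅓*(-8)² = -⅓*64 = -64/3)
((S(-19) - 15004)*((-36 - 40)*(-18) - 2123) + 10723) - 29832 = ((-64/3 - 15004)*((-36 - 40)*(-18) - 2123) + 10723) - 29832 = (-45076*(-76*(-18) - 2123)/3 + 10723) - 29832 = (-45076*(1368 - 2123)/3 + 10723) - 29832 = (-45076/3*(-755) + 10723) - 29832 = (34032380/3 + 10723) - 29832 = 34064549/3 - 29832 = 33975053/3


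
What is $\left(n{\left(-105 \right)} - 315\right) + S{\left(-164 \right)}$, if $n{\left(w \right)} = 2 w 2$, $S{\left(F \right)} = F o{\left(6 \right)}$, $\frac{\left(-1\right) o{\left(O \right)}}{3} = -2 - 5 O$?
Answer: $-16479$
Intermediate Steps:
$o{\left(O \right)} = 6 + 15 O$ ($o{\left(O \right)} = - 3 \left(-2 - 5 O\right) = 6 + 15 O$)
$S{\left(F \right)} = 96 F$ ($S{\left(F \right)} = F \left(6 + 15 \cdot 6\right) = F \left(6 + 90\right) = F 96 = 96 F$)
$n{\left(w \right)} = 4 w$
$\left(n{\left(-105 \right)} - 315\right) + S{\left(-164 \right)} = \left(4 \left(-105\right) - 315\right) + 96 \left(-164\right) = \left(-420 - 315\right) - 15744 = -735 - 15744 = -16479$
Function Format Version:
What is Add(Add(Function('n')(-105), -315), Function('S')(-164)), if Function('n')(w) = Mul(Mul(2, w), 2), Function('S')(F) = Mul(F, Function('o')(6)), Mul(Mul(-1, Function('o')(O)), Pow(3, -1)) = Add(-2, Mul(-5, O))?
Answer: -16479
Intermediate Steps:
Function('o')(O) = Add(6, Mul(15, O)) (Function('o')(O) = Mul(-3, Add(-2, Mul(-5, O))) = Add(6, Mul(15, O)))
Function('S')(F) = Mul(96, F) (Function('S')(F) = Mul(F, Add(6, Mul(15, 6))) = Mul(F, Add(6, 90)) = Mul(F, 96) = Mul(96, F))
Function('n')(w) = Mul(4, w)
Add(Add(Function('n')(-105), -315), Function('S')(-164)) = Add(Add(Mul(4, -105), -315), Mul(96, -164)) = Add(Add(-420, -315), -15744) = Add(-735, -15744) = -16479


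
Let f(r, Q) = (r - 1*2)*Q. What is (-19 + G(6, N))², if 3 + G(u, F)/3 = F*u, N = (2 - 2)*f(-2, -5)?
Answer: 784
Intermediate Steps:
f(r, Q) = Q*(-2 + r) (f(r, Q) = (r - 2)*Q = (-2 + r)*Q = Q*(-2 + r))
N = 0 (N = (2 - 2)*(-5*(-2 - 2)) = 0*(-5*(-4)) = 0*20 = 0)
G(u, F) = -9 + 3*F*u (G(u, F) = -9 + 3*(F*u) = -9 + 3*F*u)
(-19 + G(6, N))² = (-19 + (-9 + 3*0*6))² = (-19 + (-9 + 0))² = (-19 - 9)² = (-28)² = 784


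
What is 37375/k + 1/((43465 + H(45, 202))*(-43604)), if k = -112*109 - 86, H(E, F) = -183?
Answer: -35268326885647/11601038412216 ≈ -3.0401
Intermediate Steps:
k = -12294 (k = -12208 - 86 = -12294)
37375/k + 1/((43465 + H(45, 202))*(-43604)) = 37375/(-12294) + 1/((43465 - 183)*(-43604)) = 37375*(-1/12294) - 1/43604/43282 = -37375/12294 + (1/43282)*(-1/43604) = -37375/12294 - 1/1887268328 = -35268326885647/11601038412216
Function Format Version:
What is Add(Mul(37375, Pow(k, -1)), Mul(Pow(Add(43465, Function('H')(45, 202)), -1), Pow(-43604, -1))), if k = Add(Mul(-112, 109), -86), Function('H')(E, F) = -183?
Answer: Rational(-35268326885647, 11601038412216) ≈ -3.0401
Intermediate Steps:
k = -12294 (k = Add(-12208, -86) = -12294)
Add(Mul(37375, Pow(k, -1)), Mul(Pow(Add(43465, Function('H')(45, 202)), -1), Pow(-43604, -1))) = Add(Mul(37375, Pow(-12294, -1)), Mul(Pow(Add(43465, -183), -1), Pow(-43604, -1))) = Add(Mul(37375, Rational(-1, 12294)), Mul(Pow(43282, -1), Rational(-1, 43604))) = Add(Rational(-37375, 12294), Mul(Rational(1, 43282), Rational(-1, 43604))) = Add(Rational(-37375, 12294), Rational(-1, 1887268328)) = Rational(-35268326885647, 11601038412216)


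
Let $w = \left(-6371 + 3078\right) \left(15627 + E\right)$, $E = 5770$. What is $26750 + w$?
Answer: $-70433571$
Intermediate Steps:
$w = -70460321$ ($w = \left(-6371 + 3078\right) \left(15627 + 5770\right) = \left(-3293\right) 21397 = -70460321$)
$26750 + w = 26750 - 70460321 = -70433571$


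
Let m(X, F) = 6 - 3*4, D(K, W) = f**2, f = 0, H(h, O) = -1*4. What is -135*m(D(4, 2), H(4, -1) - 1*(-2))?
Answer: 810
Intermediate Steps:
H(h, O) = -4
D(K, W) = 0 (D(K, W) = 0**2 = 0)
m(X, F) = -6 (m(X, F) = 6 - 12 = -6)
-135*m(D(4, 2), H(4, -1) - 1*(-2)) = -135*(-6) = 810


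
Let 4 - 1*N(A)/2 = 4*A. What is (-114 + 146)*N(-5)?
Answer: 1536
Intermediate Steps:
N(A) = 8 - 8*A
(-114 + 146)*N(-5) = (-114 + 146)*(8 - 8*(-5)) = 32*(8 + 40) = 32*48 = 1536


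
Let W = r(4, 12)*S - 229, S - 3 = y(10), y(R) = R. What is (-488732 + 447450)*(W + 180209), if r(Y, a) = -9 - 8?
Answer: -7420811038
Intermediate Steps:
r(Y, a) = -17
S = 13 (S = 3 + 10 = 13)
W = -450 (W = -17*13 - 229 = -221 - 229 = -450)
(-488732 + 447450)*(W + 180209) = (-488732 + 447450)*(-450 + 180209) = -41282*179759 = -7420811038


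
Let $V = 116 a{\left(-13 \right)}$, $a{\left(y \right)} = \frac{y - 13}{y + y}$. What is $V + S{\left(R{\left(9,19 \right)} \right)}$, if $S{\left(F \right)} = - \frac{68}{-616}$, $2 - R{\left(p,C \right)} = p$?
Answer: $\frac{17881}{154} \approx 116.11$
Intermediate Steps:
$R{\left(p,C \right)} = 2 - p$
$S{\left(F \right)} = \frac{17}{154}$ ($S{\left(F \right)} = \left(-68\right) \left(- \frac{1}{616}\right) = \frac{17}{154}$)
$a{\left(y \right)} = \frac{-13 + y}{2 y}$
$V = 116$ ($V = 116 \frac{-13 - 13}{2 \left(-13\right)} = 116 \cdot \frac{1}{2} \left(- \frac{1}{13}\right) \left(-26\right) = 116 \cdot 1 = 116$)
$V + S{\left(R{\left(9,19 \right)} \right)} = 116 + \frac{17}{154} = \frac{17881}{154}$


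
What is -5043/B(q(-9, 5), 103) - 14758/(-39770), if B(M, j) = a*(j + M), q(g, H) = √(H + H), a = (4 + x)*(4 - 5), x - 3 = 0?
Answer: 3625438604/491775935 - 1681*√10/24731 ≈ 7.1572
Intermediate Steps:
x = 3 (x = 3 + 0 = 3)
a = -7 (a = (4 + 3)*(4 - 5) = 7*(-1) = -7)
q(g, H) = √2*√H (q(g, H) = √(2*H) = √2*√H)
B(M, j) = -7*M - 7*j (B(M, j) = -7*(j + M) = -7*(M + j) = -7*M - 7*j)
-5043/B(q(-9, 5), 103) - 14758/(-39770) = -5043/(-7*√2*√5 - 7*103) - 14758/(-39770) = -5043/(-7*√10 - 721) - 14758*(-1/39770) = -5043/(-721 - 7*√10) + 7379/19885 = 7379/19885 - 5043/(-721 - 7*√10)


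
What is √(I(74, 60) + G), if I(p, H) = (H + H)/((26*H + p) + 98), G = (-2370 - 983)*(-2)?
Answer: 4*√78582139/433 ≈ 81.891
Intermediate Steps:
G = 6706 (G = -3353*(-2) = 6706)
I(p, H) = 2*H/(98 + p + 26*H) (I(p, H) = (2*H)/((p + 26*H) + 98) = (2*H)/(98 + p + 26*H) = 2*H/(98 + p + 26*H))
√(I(74, 60) + G) = √(2*60/(98 + 74 + 26*60) + 6706) = √(2*60/(98 + 74 + 1560) + 6706) = √(2*60/1732 + 6706) = √(2*60*(1/1732) + 6706) = √(30/433 + 6706) = √(2903728/433) = 4*√78582139/433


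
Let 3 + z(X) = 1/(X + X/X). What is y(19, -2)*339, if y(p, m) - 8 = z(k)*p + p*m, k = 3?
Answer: -111531/4 ≈ -27883.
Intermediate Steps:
z(X) = -3 + 1/(1 + X) (z(X) = -3 + 1/(X + X/X) = -3 + 1/(X + 1) = -3 + 1/(1 + X))
y(p, m) = 8 - 11*p/4 + m*p (y(p, m) = 8 + (((-2 - 3*3)/(1 + 3))*p + p*m) = 8 + (((-2 - 9)/4)*p + m*p) = 8 + (((¼)*(-11))*p + m*p) = 8 + (-11*p/4 + m*p) = 8 - 11*p/4 + m*p)
y(19, -2)*339 = (8 - 11/4*19 - 2*19)*339 = (8 - 209/4 - 38)*339 = -329/4*339 = -111531/4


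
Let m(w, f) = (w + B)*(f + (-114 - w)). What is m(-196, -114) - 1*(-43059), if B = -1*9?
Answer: 49619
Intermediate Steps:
B = -9
m(w, f) = (-9 + w)*(-114 + f - w) (m(w, f) = (w - 9)*(f + (-114 - w)) = (-9 + w)*(-114 + f - w))
m(-196, -114) - 1*(-43059) = (1026 - 1*(-196)**2 - 105*(-196) - 9*(-114) - 114*(-196)) - 1*(-43059) = (1026 - 1*38416 + 20580 + 1026 + 22344) + 43059 = (1026 - 38416 + 20580 + 1026 + 22344) + 43059 = 6560 + 43059 = 49619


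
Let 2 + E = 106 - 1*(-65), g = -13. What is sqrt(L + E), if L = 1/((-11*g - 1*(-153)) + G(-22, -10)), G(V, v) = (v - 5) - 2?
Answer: 4*sqrt(91357)/93 ≈ 13.000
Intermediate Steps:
G(V, v) = -7 + v (G(V, v) = (-5 + v) - 2 = -7 + v)
E = 169 (E = -2 + (106 - 1*(-65)) = -2 + (106 + 65) = -2 + 171 = 169)
L = 1/279 (L = 1/((-11*(-13) - 1*(-153)) + (-7 - 10)) = 1/((143 + 153) - 17) = 1/(296 - 17) = 1/279 ≈ 0.0035842)
sqrt(L + E) = sqrt(1/279 + 169) = sqrt(47152/279) = 4*sqrt(91357)/93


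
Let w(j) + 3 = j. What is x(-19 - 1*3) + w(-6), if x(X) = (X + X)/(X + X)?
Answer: -8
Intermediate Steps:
w(j) = -3 + j
x(X) = 1 (x(X) = (2*X)/((2*X)) = (2*X)*(1/(2*X)) = 1)
x(-19 - 1*3) + w(-6) = 1 + (-3 - 6) = 1 - 9 = -8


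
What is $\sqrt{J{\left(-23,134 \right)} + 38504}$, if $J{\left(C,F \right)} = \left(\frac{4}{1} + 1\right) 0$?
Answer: $2 \sqrt{9626} \approx 196.22$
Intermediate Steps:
$J{\left(C,F \right)} = 0$ ($J{\left(C,F \right)} = \left(4 \cdot 1 + 1\right) 0 = \left(4 + 1\right) 0 = 5 \cdot 0 = 0$)
$\sqrt{J{\left(-23,134 \right)} + 38504} = \sqrt{0 + 38504} = \sqrt{38504} = 2 \sqrt{9626}$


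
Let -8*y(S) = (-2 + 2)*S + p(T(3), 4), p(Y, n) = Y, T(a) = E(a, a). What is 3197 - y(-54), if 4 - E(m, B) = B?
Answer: 25577/8 ≈ 3197.1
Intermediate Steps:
E(m, B) = 4 - B
T(a) = 4 - a
y(S) = -1/8 (y(S) = -((-2 + 2)*S + (4 - 1*3))/8 = -(0*S + (4 - 3))/8 = -(0 + 1)/8 = -1/8*1 = -1/8)
3197 - y(-54) = 3197 - 1*(-1/8) = 3197 + 1/8 = 25577/8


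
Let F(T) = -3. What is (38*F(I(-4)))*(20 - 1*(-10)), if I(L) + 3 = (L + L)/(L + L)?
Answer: -3420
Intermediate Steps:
I(L) = -2 (I(L) = -3 + (L + L)/(L + L) = -3 + (2*L)/((2*L)) = -3 + (2*L)*(1/(2*L)) = -3 + 1 = -2)
(38*F(I(-4)))*(20 - 1*(-10)) = (38*(-3))*(20 - 1*(-10)) = -114*(20 + 10) = -114*30 = -3420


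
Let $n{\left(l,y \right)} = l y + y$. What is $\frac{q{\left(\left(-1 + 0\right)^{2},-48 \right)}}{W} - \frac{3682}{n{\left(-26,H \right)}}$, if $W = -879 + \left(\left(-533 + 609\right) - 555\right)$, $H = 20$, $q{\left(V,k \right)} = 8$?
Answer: $\frac{1249039}{169750} \approx 7.3581$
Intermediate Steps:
$W = -1358$ ($W = -879 + \left(76 - 555\right) = -879 - 479 = -1358$)
$n{\left(l,y \right)} = y + l y$
$\frac{q{\left(\left(-1 + 0\right)^{2},-48 \right)}}{W} - \frac{3682}{n{\left(-26,H \right)}} = \frac{8}{-1358} - \frac{3682}{20 \left(1 - 26\right)} = 8 \left(- \frac{1}{1358}\right) - \frac{3682}{20 \left(-25\right)} = - \frac{4}{679} - \frac{3682}{-500} = - \frac{4}{679} - - \frac{1841}{250} = - \frac{4}{679} + \frac{1841}{250} = \frac{1249039}{169750}$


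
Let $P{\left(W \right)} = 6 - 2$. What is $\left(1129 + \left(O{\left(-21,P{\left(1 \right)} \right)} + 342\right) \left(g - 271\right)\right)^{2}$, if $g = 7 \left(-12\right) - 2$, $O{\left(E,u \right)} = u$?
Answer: $14980046449$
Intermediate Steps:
$P{\left(W \right)} = 4$
$g = -86$ ($g = -84 - 2 = -86$)
$\left(1129 + \left(O{\left(-21,P{\left(1 \right)} \right)} + 342\right) \left(g - 271\right)\right)^{2} = \left(1129 + \left(4 + 342\right) \left(-86 - 271\right)\right)^{2} = \left(1129 + 346 \left(-357\right)\right)^{2} = \left(1129 - 123522\right)^{2} = \left(-122393\right)^{2} = 14980046449$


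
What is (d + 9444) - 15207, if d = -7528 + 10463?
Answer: -2828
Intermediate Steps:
d = 2935
(d + 9444) - 15207 = (2935 + 9444) - 15207 = 12379 - 15207 = -2828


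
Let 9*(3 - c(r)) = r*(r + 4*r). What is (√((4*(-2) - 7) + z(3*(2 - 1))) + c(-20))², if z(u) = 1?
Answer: 3891595/81 - 3946*I*√14/9 ≈ 48044.0 - 1640.5*I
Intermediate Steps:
c(r) = 3 - 5*r²/9 (c(r) = 3 - r*(r + 4*r)/9 = 3 - r*5*r/9 = 3 - 5*r²/9)
(√((4*(-2) - 7) + z(3*(2 - 1))) + c(-20))² = (√((4*(-2) - 7) + 1) + (3 - 5/9*(-20)²))² = (√((-8 - 7) + 1) + (3 - 5/9*400))² = (√(-15 + 1) + (3 - 2000/9))² = (√(-14) - 1973/9)² = (I*√14 - 1973/9)² = (-1973/9 + I*√14)²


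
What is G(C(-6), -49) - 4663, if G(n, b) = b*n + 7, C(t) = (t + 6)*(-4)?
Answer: -4656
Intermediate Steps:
C(t) = -24 - 4*t (C(t) = (6 + t)*(-4) = -24 - 4*t)
G(n, b) = 7 + b*n
G(C(-6), -49) - 4663 = (7 - 49*(-24 - 4*(-6))) - 4663 = (7 - 49*(-24 + 24)) - 4663 = (7 - 49*0) - 4663 = (7 + 0) - 4663 = 7 - 4663 = -4656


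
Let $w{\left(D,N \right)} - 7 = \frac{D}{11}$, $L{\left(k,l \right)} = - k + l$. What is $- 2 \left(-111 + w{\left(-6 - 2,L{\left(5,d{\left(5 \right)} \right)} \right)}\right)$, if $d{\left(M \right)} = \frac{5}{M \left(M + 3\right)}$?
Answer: $\frac{2304}{11} \approx 209.45$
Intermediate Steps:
$d{\left(M \right)} = \frac{5}{M \left(3 + M\right)}$
$L{\left(k,l \right)} = l - k$
$w{\left(D,N \right)} = 7 + \frac{D}{11}$
$- 2 \left(-111 + w{\left(-6 - 2,L{\left(5,d{\left(5 \right)} \right)} \right)}\right) = - 2 \left(-111 + \left(7 + \frac{-6 - 2}{11}\right)\right) = - 2 \left(-111 + \left(7 + \frac{1}{11} \left(-8\right)\right)\right) = - 2 \left(-111 + \left(7 - \frac{8}{11}\right)\right) = - 2 \left(-111 + \frac{69}{11}\right) = \left(-2\right) \left(- \frac{1152}{11}\right) = \frac{2304}{11}$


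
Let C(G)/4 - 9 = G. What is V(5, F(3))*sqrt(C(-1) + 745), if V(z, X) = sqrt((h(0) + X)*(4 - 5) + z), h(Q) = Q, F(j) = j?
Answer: sqrt(1554) ≈ 39.421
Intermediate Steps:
C(G) = 36 + 4*G
V(z, X) = sqrt(z - X) (V(z, X) = sqrt((0 + X)*(4 - 5) + z) = sqrt(X*(-1) + z) = sqrt(-X + z) = sqrt(z - X))
V(5, F(3))*sqrt(C(-1) + 745) = sqrt(5 - 1*3)*sqrt((36 + 4*(-1)) + 745) = sqrt(5 - 3)*sqrt((36 - 4) + 745) = sqrt(2)*sqrt(32 + 745) = sqrt(2)*sqrt(777) = sqrt(1554)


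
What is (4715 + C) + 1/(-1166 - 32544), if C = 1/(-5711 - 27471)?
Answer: 1318508736352/279641305 ≈ 4715.0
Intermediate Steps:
C = -1/33182 (C = 1/(-33182) = -1/33182 ≈ -3.0137e-5)
(4715 + C) + 1/(-1166 - 32544) = (4715 - 1/33182) + 1/(-1166 - 32544) = 156453129/33182 + 1/(-33710) = 156453129/33182 - 1/33710 = 1318508736352/279641305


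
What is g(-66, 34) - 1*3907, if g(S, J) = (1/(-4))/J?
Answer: -531353/136 ≈ -3907.0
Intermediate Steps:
g(S, J) = -1/(4*J) (g(S, J) = (1*(-1/4))/J = -1/(4*J))
g(-66, 34) - 1*3907 = -1/4/34 - 1*3907 = -1/4*1/34 - 3907 = -1/136 - 3907 = -531353/136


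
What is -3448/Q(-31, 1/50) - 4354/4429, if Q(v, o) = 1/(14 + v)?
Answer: 259605910/4429 ≈ 58615.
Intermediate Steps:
-3448/Q(-31, 1/50) - 4354/4429 = -3448/(1/(14 - 31)) - 4354/4429 = -3448/(1/(-17)) - 4354*1/4429 = -3448/(-1/17) - 4354/4429 = -3448*(-17) - 4354/4429 = 58616 - 4354/4429 = 259605910/4429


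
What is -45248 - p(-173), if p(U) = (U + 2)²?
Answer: -74489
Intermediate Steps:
p(U) = (2 + U)²
-45248 - p(-173) = -45248 - (2 - 173)² = -45248 - 1*(-171)² = -45248 - 1*29241 = -45248 - 29241 = -74489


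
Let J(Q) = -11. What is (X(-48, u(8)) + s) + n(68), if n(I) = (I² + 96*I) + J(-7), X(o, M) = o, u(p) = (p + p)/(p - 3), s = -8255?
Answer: 2838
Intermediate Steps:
u(p) = 2*p/(-3 + p) (u(p) = (2*p)/(-3 + p) = 2*p/(-3 + p))
n(I) = -11 + I² + 96*I (n(I) = (I² + 96*I) - 11 = -11 + I² + 96*I)
(X(-48, u(8)) + s) + n(68) = (-48 - 8255) + (-11 + 68² + 96*68) = -8303 + (-11 + 4624 + 6528) = -8303 + 11141 = 2838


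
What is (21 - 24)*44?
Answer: -132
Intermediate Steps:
(21 - 24)*44 = -3*44 = -132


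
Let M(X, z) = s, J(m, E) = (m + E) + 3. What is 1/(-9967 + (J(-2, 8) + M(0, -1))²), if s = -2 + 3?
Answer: -1/9867 ≈ -0.00010135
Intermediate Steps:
J(m, E) = 3 + E + m (J(m, E) = (E + m) + 3 = 3 + E + m)
s = 1
M(X, z) = 1
1/(-9967 + (J(-2, 8) + M(0, -1))²) = 1/(-9967 + ((3 + 8 - 2) + 1)²) = 1/(-9967 + (9 + 1)²) = 1/(-9967 + 10²) = 1/(-9967 + 100) = 1/(-9867) = -1/9867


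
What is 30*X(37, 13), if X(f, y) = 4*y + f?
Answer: 2670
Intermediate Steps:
X(f, y) = f + 4*y
30*X(37, 13) = 30*(37 + 4*13) = 30*(37 + 52) = 30*89 = 2670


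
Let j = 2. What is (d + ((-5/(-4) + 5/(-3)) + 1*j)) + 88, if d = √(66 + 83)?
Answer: 1075/12 + √149 ≈ 101.79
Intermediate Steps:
d = √149 ≈ 12.207
(d + ((-5/(-4) + 5/(-3)) + 1*j)) + 88 = (√149 + ((-5/(-4) + 5/(-3)) + 1*2)) + 88 = (√149 + ((-5*(-¼) + 5*(-⅓)) + 2)) + 88 = (√149 + ((5/4 - 5/3) + 2)) + 88 = (√149 + (-5/12 + 2)) + 88 = (√149 + 19/12) + 88 = (19/12 + √149) + 88 = 1075/12 + √149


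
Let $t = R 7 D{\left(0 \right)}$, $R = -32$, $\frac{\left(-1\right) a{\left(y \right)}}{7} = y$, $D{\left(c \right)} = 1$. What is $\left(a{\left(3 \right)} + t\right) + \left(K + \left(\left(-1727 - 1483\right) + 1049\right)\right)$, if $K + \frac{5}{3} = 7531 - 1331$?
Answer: $\frac{11377}{3} \approx 3792.3$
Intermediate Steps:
$a{\left(y \right)} = - 7 y$
$K = \frac{18595}{3}$ ($K = - \frac{5}{3} + \left(7531 - 1331\right) = - \frac{5}{3} + 6200 = \frac{18595}{3} \approx 6198.3$)
$t = -224$ ($t = - 32 \cdot 7 \cdot 1 = \left(-32\right) 7 = -224$)
$\left(a{\left(3 \right)} + t\right) + \left(K + \left(\left(-1727 - 1483\right) + 1049\right)\right) = \left(\left(-7\right) 3 - 224\right) + \left(\frac{18595}{3} + \left(\left(-1727 - 1483\right) + 1049\right)\right) = \left(-21 - 224\right) + \left(\frac{18595}{3} + \left(-3210 + 1049\right)\right) = -245 + \left(\frac{18595}{3} - 2161\right) = -245 + \frac{12112}{3} = \frac{11377}{3}$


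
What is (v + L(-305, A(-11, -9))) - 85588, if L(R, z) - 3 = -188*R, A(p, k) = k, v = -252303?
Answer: -280548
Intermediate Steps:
L(R, z) = 3 - 188*R
(v + L(-305, A(-11, -9))) - 85588 = (-252303 + (3 - 188*(-305))) - 85588 = (-252303 + (3 + 57340)) - 85588 = (-252303 + 57343) - 85588 = -194960 - 85588 = -280548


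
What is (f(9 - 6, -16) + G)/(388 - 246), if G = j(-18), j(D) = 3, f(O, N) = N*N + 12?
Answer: 271/142 ≈ 1.9085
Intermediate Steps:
f(O, N) = 12 + N**2 (f(O, N) = N**2 + 12 = 12 + N**2)
G = 3
(f(9 - 6, -16) + G)/(388 - 246) = ((12 + (-16)**2) + 3)/(388 - 246) = ((12 + 256) + 3)/142 = (268 + 3)*(1/142) = 271*(1/142) = 271/142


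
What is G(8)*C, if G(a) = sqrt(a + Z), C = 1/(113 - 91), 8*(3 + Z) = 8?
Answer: sqrt(6)/22 ≈ 0.11134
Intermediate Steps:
Z = -2 (Z = -3 + (1/8)*8 = -3 + 1 = -2)
C = 1/22 ≈ 0.045455
G(a) = sqrt(-2 + a) (G(a) = sqrt(a - 2) = sqrt(-2 + a))
G(8)*C = sqrt(-2 + 8)*(1/22) = sqrt(6)*(1/22) = sqrt(6)/22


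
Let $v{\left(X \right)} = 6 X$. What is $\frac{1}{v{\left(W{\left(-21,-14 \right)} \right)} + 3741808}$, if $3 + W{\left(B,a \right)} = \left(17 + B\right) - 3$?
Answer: $\frac{1}{3741748} \approx 2.6725 \cdot 10^{-7}$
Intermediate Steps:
$W{\left(B,a \right)} = 11 + B$ ($W{\left(B,a \right)} = -3 + \left(\left(17 + B\right) - 3\right) = -3 + \left(14 + B\right) = 11 + B$)
$\frac{1}{v{\left(W{\left(-21,-14 \right)} \right)} + 3741808} = \frac{1}{6 \left(11 - 21\right) + 3741808} = \frac{1}{6 \left(-10\right) + 3741808} = \frac{1}{-60 + 3741808} = \frac{1}{3741748}$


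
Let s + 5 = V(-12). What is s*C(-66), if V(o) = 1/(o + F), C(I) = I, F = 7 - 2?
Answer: 2376/7 ≈ 339.43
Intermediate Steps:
F = 5
V(o) = 1/(5 + o) (V(o) = 1/(o + 5) = 1/(5 + o))
s = -36/7 (s = -5 + 1/(5 - 12) = -5 + 1/(-7) = -5 - 1/7 = -36/7 ≈ -5.1429)
s*C(-66) = -36/7*(-66) = 2376/7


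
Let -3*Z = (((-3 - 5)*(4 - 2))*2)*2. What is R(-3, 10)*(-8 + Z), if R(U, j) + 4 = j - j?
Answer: -160/3 ≈ -53.333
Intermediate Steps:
R(U, j) = -4 (R(U, j) = -4 + (j - j) = -4 + 0 = -4)
Z = 64/3 (Z = -((-3 - 5)*(4 - 2))*2*2/3 = --8*2*2*2/3 = -(-16*2)*2/3 = -(-32)*2/3 = -⅓*(-64) = 64/3 ≈ 21.333)
R(-3, 10)*(-8 + Z) = -4*(-8 + 64/3) = -4*40/3 = -160/3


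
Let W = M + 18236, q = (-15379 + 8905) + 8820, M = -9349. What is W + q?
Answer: 11233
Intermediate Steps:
q = 2346 (q = -6474 + 8820 = 2346)
W = 8887 (W = -9349 + 18236 = 8887)
W + q = 8887 + 2346 = 11233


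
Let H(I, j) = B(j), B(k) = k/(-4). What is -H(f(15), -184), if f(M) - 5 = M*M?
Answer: -46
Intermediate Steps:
B(k) = -k/4 (B(k) = k*(-1/4) = -k/4)
f(M) = 5 + M**2 (f(M) = 5 + M*M = 5 + M**2)
H(I, j) = -j/4
-H(f(15), -184) = -(-1)*(-184)/4 = -1*46 = -46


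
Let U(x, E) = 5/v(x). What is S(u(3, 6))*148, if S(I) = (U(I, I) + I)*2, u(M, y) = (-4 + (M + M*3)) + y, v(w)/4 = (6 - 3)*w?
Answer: 87209/21 ≈ 4152.8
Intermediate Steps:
v(w) = 12*w (v(w) = 4*((6 - 3)*w) = 4*(3*w) = 12*w)
U(x, E) = 5/(12*x) (U(x, E) = 5/((12*x)) = 5*(1/(12*x)) = 5/(12*x))
u(M, y) = -4 + y + 4*M (u(M, y) = (-4 + (M + 3*M)) + y = (-4 + 4*M) + y = -4 + y + 4*M)
S(I) = 2*I + 5/(6*I) (S(I) = (5/(12*I) + I)*2 = (I + 5/(12*I))*2 = 2*I + 5/(6*I))
S(u(3, 6))*148 = (2*(-4 + 6 + 4*3) + 5/(6*(-4 + 6 + 4*3)))*148 = (2*(-4 + 6 + 12) + 5/(6*(-4 + 6 + 12)))*148 = (2*14 + (5/6)/14)*148 = (28 + (5/6)*(1/14))*148 = (28 + 5/84)*148 = (2357/84)*148 = 87209/21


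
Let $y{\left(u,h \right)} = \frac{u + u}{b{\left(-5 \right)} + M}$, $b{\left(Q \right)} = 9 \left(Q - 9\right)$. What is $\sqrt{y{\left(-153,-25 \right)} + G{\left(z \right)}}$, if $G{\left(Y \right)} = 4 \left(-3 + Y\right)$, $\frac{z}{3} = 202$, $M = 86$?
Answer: $\frac{3 \sqrt{26885}}{10} \approx 49.19$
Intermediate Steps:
$b{\left(Q \right)} = -81 + 9 Q$ ($b{\left(Q \right)} = 9 \left(-9 + Q\right) = -81 + 9 Q$)
$z = 606$ ($z = 3 \cdot 202 = 606$)
$y{\left(u,h \right)} = - \frac{u}{20}$ ($y{\left(u,h \right)} = \frac{u + u}{\left(-81 + 9 \left(-5\right)\right) + 86} = \frac{2 u}{\left(-81 - 45\right) + 86} = \frac{2 u}{-126 + 86} = \frac{2 u}{-40} = 2 u \left(- \frac{1}{40}\right) = - \frac{u}{20}$)
$G{\left(Y \right)} = -12 + 4 Y$
$\sqrt{y{\left(-153,-25 \right)} + G{\left(z \right)}} = \sqrt{\left(- \frac{1}{20}\right) \left(-153\right) + \left(-12 + 4 \cdot 606\right)} = \sqrt{\frac{153}{20} + \left(-12 + 2424\right)} = \sqrt{\frac{153}{20} + 2412} = \sqrt{\frac{48393}{20}} = \frac{3 \sqrt{26885}}{10}$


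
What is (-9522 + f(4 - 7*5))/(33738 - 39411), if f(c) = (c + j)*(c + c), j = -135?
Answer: -770/5673 ≈ -0.13573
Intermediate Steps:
f(c) = 2*c*(-135 + c) (f(c) = (c - 135)*(c + c) = (-135 + c)*(2*c) = 2*c*(-135 + c))
(-9522 + f(4 - 7*5))/(33738 - 39411) = (-9522 + 2*(4 - 7*5)*(-135 + (4 - 7*5)))/(33738 - 39411) = (-9522 + 2*(4 - 35)*(-135 + (4 - 35)))/(-5673) = (-9522 + 2*(-31)*(-135 - 31))*(-1/5673) = (-9522 + 2*(-31)*(-166))*(-1/5673) = (-9522 + 10292)*(-1/5673) = 770*(-1/5673) = -770/5673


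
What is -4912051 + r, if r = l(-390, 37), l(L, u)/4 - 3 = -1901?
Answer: -4919643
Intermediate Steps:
l(L, u) = -7592 (l(L, u) = 12 + 4*(-1901) = 12 - 7604 = -7592)
r = -7592
-4912051 + r = -4912051 - 7592 = -4919643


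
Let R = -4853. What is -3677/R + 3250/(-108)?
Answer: -7687567/262062 ≈ -29.335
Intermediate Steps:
-3677/R + 3250/(-108) = -3677/(-4853) + 3250/(-108) = -3677*(-1/4853) + 3250*(-1/108) = 3677/4853 - 1625/54 = -7687567/262062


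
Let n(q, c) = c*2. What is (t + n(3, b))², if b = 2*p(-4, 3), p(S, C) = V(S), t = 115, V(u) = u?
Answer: 9801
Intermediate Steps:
p(S, C) = S
b = -8 (b = 2*(-4) = -8)
n(q, c) = 2*c
(t + n(3, b))² = (115 + 2*(-8))² = (115 - 16)² = 99² = 9801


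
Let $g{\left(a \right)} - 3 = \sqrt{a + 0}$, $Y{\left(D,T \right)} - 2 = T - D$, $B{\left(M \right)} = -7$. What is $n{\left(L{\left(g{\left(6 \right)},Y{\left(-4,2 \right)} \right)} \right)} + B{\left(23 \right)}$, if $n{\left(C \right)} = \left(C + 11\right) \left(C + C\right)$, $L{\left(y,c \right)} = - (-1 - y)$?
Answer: $125 + 38 \sqrt{6} \approx 218.08$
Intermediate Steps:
$Y{\left(D,T \right)} = 2 + T - D$ ($Y{\left(D,T \right)} = 2 - \left(D - T\right) = 2 + T - D$)
$g{\left(a \right)} = 3 + \sqrt{a}$ ($g{\left(a \right)} = 3 + \sqrt{a + 0} = 3 + \sqrt{a}$)
$L{\left(y,c \right)} = 1 + y$
$n{\left(C \right)} = 2 C \left(11 + C\right)$ ($n{\left(C \right)} = \left(11 + C\right) 2 C = 2 C \left(11 + C\right)$)
$n{\left(L{\left(g{\left(6 \right)},Y{\left(-4,2 \right)} \right)} \right)} + B{\left(23 \right)} = 2 \left(1 + \left(3 + \sqrt{6}\right)\right) \left(11 + \left(1 + \left(3 + \sqrt{6}\right)\right)\right) - 7 = 2 \left(4 + \sqrt{6}\right) \left(11 + \left(4 + \sqrt{6}\right)\right) - 7 = 2 \left(4 + \sqrt{6}\right) \left(15 + \sqrt{6}\right) - 7 = -7 + 2 \left(4 + \sqrt{6}\right) \left(15 + \sqrt{6}\right)$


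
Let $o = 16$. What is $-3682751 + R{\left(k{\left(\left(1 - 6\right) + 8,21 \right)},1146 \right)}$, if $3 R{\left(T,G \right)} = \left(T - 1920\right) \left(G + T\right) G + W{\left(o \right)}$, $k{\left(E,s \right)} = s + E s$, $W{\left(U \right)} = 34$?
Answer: $- \frac{2599037099}{3} \approx -8.6635 \cdot 10^{8}$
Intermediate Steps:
$R{\left(T,G \right)} = \frac{34}{3} + \frac{G \left(-1920 + T\right) \left(G + T\right)}{3}$ ($R{\left(T,G \right)} = \frac{\left(T - 1920\right) \left(G + T\right) G + 34}{3} = \frac{\left(-1920 + T\right) \left(G + T\right) G + 34}{3} = \frac{G \left(-1920 + T\right) \left(G + T\right) + 34}{3} = \frac{34 + G \left(-1920 + T\right) \left(G + T\right)}{3} = \frac{34}{3} + \frac{G \left(-1920 + T\right) \left(G + T\right)}{3}$)
$-3682751 + R{\left(k{\left(\left(1 - 6\right) + 8,21 \right)},1146 \right)} = -3682751 + \left(\frac{34}{3} - 640 \cdot 1146^{2} - 733440 \cdot 21 \left(1 + \left(\left(1 - 6\right) + 8\right)\right) + \frac{1}{3} \cdot 1146 \left(21 \left(1 + \left(\left(1 - 6\right) + 8\right)\right)\right)^{2} + \frac{21 \left(1 + \left(\left(1 - 6\right) + 8\right)\right) 1146^{2}}{3}\right) = -3682751 + \left(\frac{34}{3} - 840522240 - 733440 \cdot 21 \left(1 + \left(-5 + 8\right)\right) + \frac{1}{3} \cdot 1146 \left(21 \left(1 + \left(-5 + 8\right)\right)\right)^{2} + \frac{1}{3} \cdot 21 \left(1 + \left(-5 + 8\right)\right) 1313316\right) = -3682751 + \left(\frac{34}{3} - 840522240 - 733440 \cdot 21 \left(1 + 3\right) + \frac{1}{3} \cdot 1146 \left(21 \left(1 + 3\right)\right)^{2} + \frac{1}{3} \cdot 21 \left(1 + 3\right) 1313316\right) = -3682751 + \left(\frac{34}{3} - 840522240 - 733440 \cdot 21 \cdot 4 + \frac{1}{3} \cdot 1146 \left(21 \cdot 4\right)^{2} + \frac{1}{3} \cdot 21 \cdot 4 \cdot 1313316\right) = -3682751 + \left(\frac{34}{3} - 840522240 - 733440 \cdot 84 + \frac{1}{3} \cdot 1146 \cdot 84^{2} + \frac{1}{3} \cdot 84 \cdot 1313316\right) = -3682751 + \left(\frac{34}{3} - 840522240 - 61608960 + \frac{1}{3} \cdot 1146 \cdot 7056 + 36772848\right) = -3682751 + \left(\frac{34}{3} - 840522240 - 61608960 + 2695392 + 36772848\right) = -3682751 - \frac{2587988846}{3} = - \frac{2599037099}{3}$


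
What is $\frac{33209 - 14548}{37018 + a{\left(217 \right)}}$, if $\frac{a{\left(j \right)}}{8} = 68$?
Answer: $\frac{18661}{37562} \approx 0.49681$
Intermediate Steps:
$a{\left(j \right)} = 544$ ($a{\left(j \right)} = 8 \cdot 68 = 544$)
$\frac{33209 - 14548}{37018 + a{\left(217 \right)}} = \frac{33209 - 14548}{37018 + 544} = \frac{18661}{37562}$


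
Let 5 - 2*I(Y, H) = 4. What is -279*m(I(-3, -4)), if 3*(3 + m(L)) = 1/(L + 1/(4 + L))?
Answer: 9207/13 ≈ 708.23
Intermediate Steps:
I(Y, H) = ½ (I(Y, H) = 5/2 - ½*4 = 5/2 - 2 = ½)
m(L) = -3 + 1/(3*(L + 1/(4 + L)))
-279*m(I(-3, -4)) = -93*(-5 - 35*½ - 9*(½)²)/(1 + (½)² + 4*(½)) = -93*(-5 - 35/2 - 9*¼)/(1 + ¼ + 2) = -93*(-5 - 35/2 - 9/4)/13/4 = -93*4*(-99)/(13*4) = -279*(-33/13) = 9207/13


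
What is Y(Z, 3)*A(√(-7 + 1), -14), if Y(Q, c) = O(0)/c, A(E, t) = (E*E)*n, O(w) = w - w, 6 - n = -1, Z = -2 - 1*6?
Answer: 0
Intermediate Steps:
Z = -8 (Z = -2 - 6 = -8)
n = 7 (n = 6 - 1*(-1) = 6 + 1 = 7)
O(w) = 0
A(E, t) = 7*E² (A(E, t) = (E*E)*7 = E²*7 = 7*E²)
Y(Q, c) = 0 (Y(Q, c) = 0/c = 0)
Y(Z, 3)*A(√(-7 + 1), -14) = 0*(7*(√(-7 + 1))²) = 0*(7*(√(-6))²) = 0*(7*(I*√6)²) = 0*(7*(-6)) = 0*(-42) = 0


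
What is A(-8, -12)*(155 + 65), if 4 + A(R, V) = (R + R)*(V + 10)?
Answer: 6160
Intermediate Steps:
A(R, V) = -4 + 2*R*(10 + V) (A(R, V) = -4 + (R + R)*(V + 10) = -4 + (2*R)*(10 + V) = -4 + 2*R*(10 + V))
A(-8, -12)*(155 + 65) = (-4 + 20*(-8) + 2*(-8)*(-12))*(155 + 65) = (-4 - 160 + 192)*220 = 28*220 = 6160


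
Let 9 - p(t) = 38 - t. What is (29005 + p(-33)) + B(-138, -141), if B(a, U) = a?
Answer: 28805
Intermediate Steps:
p(t) = -29 + t (p(t) = 9 - (38 - t) = 9 + (-38 + t) = -29 + t)
(29005 + p(-33)) + B(-138, -141) = (29005 + (-29 - 33)) - 138 = (29005 - 62) - 138 = 28943 - 138 = 28805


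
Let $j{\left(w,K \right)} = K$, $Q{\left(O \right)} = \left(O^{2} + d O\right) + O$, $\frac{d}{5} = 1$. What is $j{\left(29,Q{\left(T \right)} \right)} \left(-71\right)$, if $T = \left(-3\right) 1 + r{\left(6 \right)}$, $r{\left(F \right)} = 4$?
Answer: $-497$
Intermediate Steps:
$d = 5$ ($d = 5 \cdot 1 = 5$)
$T = 1$ ($T = \left(-3\right) 1 + 4 = -3 + 4 = 1$)
$Q{\left(O \right)} = O^{2} + 6 O$ ($Q{\left(O \right)} = \left(O^{2} + 5 O\right) + O = O^{2} + 6 O$)
$j{\left(29,Q{\left(T \right)} \right)} \left(-71\right) = 1 \left(6 + 1\right) \left(-71\right) = 1 \cdot 7 \left(-71\right) = 7 \left(-71\right) = -497$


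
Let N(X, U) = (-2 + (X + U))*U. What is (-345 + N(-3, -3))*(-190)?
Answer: 60990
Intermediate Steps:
N(X, U) = U*(-2 + U + X) (N(X, U) = (-2 + (U + X))*U = (-2 + U + X)*U = U*(-2 + U + X))
(-345 + N(-3, -3))*(-190) = (-345 - 3*(-2 - 3 - 3))*(-190) = (-345 - 3*(-8))*(-190) = (-345 + 24)*(-190) = -321*(-190) = 60990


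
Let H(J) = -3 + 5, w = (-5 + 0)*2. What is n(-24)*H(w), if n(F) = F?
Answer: -48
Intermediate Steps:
w = -10 (w = -5*2 = -10)
H(J) = 2
n(-24)*H(w) = -24*2 = -48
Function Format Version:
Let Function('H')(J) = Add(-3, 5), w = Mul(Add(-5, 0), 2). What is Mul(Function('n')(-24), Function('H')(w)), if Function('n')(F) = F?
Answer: -48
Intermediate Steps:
w = -10 (w = Mul(-5, 2) = -10)
Function('H')(J) = 2
Mul(Function('n')(-24), Function('H')(w)) = Mul(-24, 2) = -48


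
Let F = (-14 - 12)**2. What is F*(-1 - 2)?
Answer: -2028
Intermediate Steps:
F = 676 (F = (-26)**2 = 676)
F*(-1 - 2) = 676*(-1 - 2) = 676*(-3) = -2028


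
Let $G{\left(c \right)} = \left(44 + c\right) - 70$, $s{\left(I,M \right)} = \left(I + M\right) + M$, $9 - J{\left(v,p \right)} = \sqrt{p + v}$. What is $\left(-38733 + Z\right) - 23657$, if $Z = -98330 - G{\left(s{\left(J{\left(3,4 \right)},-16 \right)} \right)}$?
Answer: $-160671 + \sqrt{7} \approx -1.6067 \cdot 10^{5}$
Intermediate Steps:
$J{\left(v,p \right)} = 9 - \sqrt{p + v}$
$s{\left(I,M \right)} = I + 2 M$
$G{\left(c \right)} = -26 + c$
$Z = -98281 + \sqrt{7}$ ($Z = -98330 - \left(-26 + \left(\left(9 - \sqrt{4 + 3}\right) + 2 \left(-16\right)\right)\right) = -98330 - \left(-26 - \left(23 + \sqrt{7}\right)\right) = -98330 - \left(-49 - \sqrt{7}\right) = -98330 + \left(49 + \sqrt{7}\right) = -98281 + \sqrt{7} \approx -98278.0$)
$\left(-38733 + Z\right) - 23657 = \left(-38733 - \left(98281 - \sqrt{7}\right)\right) - 23657 = \left(-137014 + \sqrt{7}\right) - 23657 = -160671 + \sqrt{7}$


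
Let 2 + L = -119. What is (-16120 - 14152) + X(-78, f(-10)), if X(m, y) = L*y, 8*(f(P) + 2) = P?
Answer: -119515/4 ≈ -29879.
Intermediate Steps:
L = -121 (L = -2 - 119 = -121)
f(P) = -2 + P/8
X(m, y) = -121*y
(-16120 - 14152) + X(-78, f(-10)) = (-16120 - 14152) - 121*(-2 + (⅛)*(-10)) = -30272 - 121*(-2 - 5/4) = -30272 - 121*(-13/4) = -30272 + 1573/4 = -119515/4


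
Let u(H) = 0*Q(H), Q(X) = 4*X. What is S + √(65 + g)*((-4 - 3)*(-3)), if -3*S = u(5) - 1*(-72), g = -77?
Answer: -24 + 42*I*√3 ≈ -24.0 + 72.746*I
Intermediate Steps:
u(H) = 0 (u(H) = 0*(4*H) = 0)
S = -24 (S = -(0 - 1*(-72))/3 = -(0 + 72)/3 = -⅓*72 = -24)
S + √(65 + g)*((-4 - 3)*(-3)) = -24 + √(65 - 77)*((-4 - 3)*(-3)) = -24 + √(-12)*(-7*(-3)) = -24 + (2*I*√3)*21 = -24 + 42*I*√3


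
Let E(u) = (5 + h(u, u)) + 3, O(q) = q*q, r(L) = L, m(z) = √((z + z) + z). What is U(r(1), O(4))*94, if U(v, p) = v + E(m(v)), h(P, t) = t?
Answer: 846 + 94*√3 ≈ 1008.8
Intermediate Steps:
m(z) = √3*√z (m(z) = √(2*z + z) = √(3*z) = √3*√z)
O(q) = q²
E(u) = 8 + u (E(u) = (5 + u) + 3 = 8 + u)
U(v, p) = 8 + v + √3*√v (U(v, p) = v + (8 + √3*√v) = 8 + v + √3*√v)
U(r(1), O(4))*94 = (8 + 1 + √3*√1)*94 = (8 + 1 + √3*1)*94 = (8 + 1 + √3)*94 = (9 + √3)*94 = 846 + 94*√3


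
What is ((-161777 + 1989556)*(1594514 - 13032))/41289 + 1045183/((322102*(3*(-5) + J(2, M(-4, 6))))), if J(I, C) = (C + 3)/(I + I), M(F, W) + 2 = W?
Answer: 24673299492861308260/352430641167 ≈ 7.0009e+7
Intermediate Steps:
M(F, W) = -2 + W
J(I, C) = (3 + C)/(2*I) (J(I, C) = (3 + C)/((2*I)) = (3 + C)*(1/(2*I)) = (3 + C)/(2*I))
((-161777 + 1989556)*(1594514 - 13032))/41289 + 1045183/((322102*(3*(-5) + J(2, M(-4, 6))))) = ((-161777 + 1989556)*(1594514 - 13032))/41289 + 1045183/((322102*(3*(-5) + (1/2)*(3 + (-2 + 6))/2))) = (1827779*1581482)*(1/41289) + 1045183/((322102*(-15 + (1/2)*(1/2)*(3 + 4)))) = 2890599588478*(1/41289) + 1045183/((322102*(-15 + (1/2)*(1/2)*7))) = 2890599588478/41289 + 1045183/((322102*(-15 + 7/4))) = 2890599588478/41289 + 1045183/((322102*(-53/4))) = 2890599588478/41289 + 1045183/(-8535703/2) = 2890599588478/41289 + 1045183*(-2/8535703) = 2890599588478/41289 - 2090366/8535703 = 24673299492861308260/352430641167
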